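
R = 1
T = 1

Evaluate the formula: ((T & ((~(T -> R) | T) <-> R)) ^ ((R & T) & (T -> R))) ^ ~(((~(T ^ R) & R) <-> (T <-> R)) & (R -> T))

0

T -> R = 1 -> 1 = 1
~(T -> R) = ~1 = 0
~(T -> R) | T = 0 | 1 = 1
(~(T -> R) | T) <-> R = 1 <-> 1 = 1
T & ((~(T -> R) | T) <-> R) = 1 & 1 = 1
R & T = 1 & 1 = 1
T -> R = 1 -> 1 = 1
(R & T) & (T -> R) = 1 & 1 = 1
(T & ((~(T -> R) | T) <-> R)) ^ ((R & T) & (T -> R)) = 1 ^ 1 = 0
T ^ R = 1 ^ 1 = 0
~(T ^ R) = ~0 = 1
~(T ^ R) & R = 1 & 1 = 1
T <-> R = 1 <-> 1 = 1
(~(T ^ R) & R) <-> (T <-> R) = 1 <-> 1 = 1
R -> T = 1 -> 1 = 1
((~(T ^ R) & R) <-> (T <-> R)) & (R -> T) = 1 & 1 = 1
~(((~(T ^ R) & R) <-> (T <-> R)) & (R -> T)) = ~1 = 0
((T & ((~(T -> R) | T) <-> R)) ^ ((R & T) & (T -> R))) ^ ~(((~(T ^ R) & R) <-> (T <-> R)) & (R -> T)) = 0 ^ 0 = 0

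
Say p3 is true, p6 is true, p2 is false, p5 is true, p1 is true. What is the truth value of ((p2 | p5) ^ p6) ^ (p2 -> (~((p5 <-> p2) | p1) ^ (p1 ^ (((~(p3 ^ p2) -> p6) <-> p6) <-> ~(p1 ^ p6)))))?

True

p2 | p5 = False | True = True
(p2 | p5) ^ p6 = True ^ True = False
p5 <-> p2 = True <-> False = False
(p5 <-> p2) | p1 = False | True = True
~((p5 <-> p2) | p1) = ~True = False
p3 ^ p2 = True ^ False = True
~(p3 ^ p2) = ~True = False
~(p3 ^ p2) -> p6 = False -> True = True
(~(p3 ^ p2) -> p6) <-> p6 = True <-> True = True
p1 ^ p6 = True ^ True = False
~(p1 ^ p6) = ~False = True
((~(p3 ^ p2) -> p6) <-> p6) <-> ~(p1 ^ p6) = True <-> True = True
p1 ^ (((~(p3 ^ p2) -> p6) <-> p6) <-> ~(p1 ^ p6)) = True ^ True = False
~((p5 <-> p2) | p1) ^ (p1 ^ (((~(p3 ^ p2) -> p6) <-> p6) <-> ~(p1 ^ p6))) = False ^ False = False
p2 -> (~((p5 <-> p2) | p1) ^ (p1 ^ (((~(p3 ^ p2) -> p6) <-> p6) <-> ~(p1 ^ p6)))) = False -> False = True
((p2 | p5) ^ p6) ^ (p2 -> (~((p5 <-> p2) | p1) ^ (p1 ^ (((~(p3 ^ p2) -> p6) <-> p6) <-> ~(p1 ^ p6))))) = False ^ True = True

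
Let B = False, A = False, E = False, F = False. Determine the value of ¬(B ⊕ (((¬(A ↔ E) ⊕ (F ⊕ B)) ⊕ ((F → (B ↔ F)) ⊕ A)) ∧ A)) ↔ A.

False

A ↔ E = False ↔ False = True
¬(A ↔ E) = ¬True = False
F ⊕ B = False ⊕ False = False
¬(A ↔ E) ⊕ (F ⊕ B) = False ⊕ False = False
B ↔ F = False ↔ False = True
F → (B ↔ F) = False → True = True
(F → (B ↔ F)) ⊕ A = True ⊕ False = True
(¬(A ↔ E) ⊕ (F ⊕ B)) ⊕ ((F → (B ↔ F)) ⊕ A) = False ⊕ True = True
((¬(A ↔ E) ⊕ (F ⊕ B)) ⊕ ((F → (B ↔ F)) ⊕ A)) ∧ A = True ∧ False = False
B ⊕ (((¬(A ↔ E) ⊕ (F ⊕ B)) ⊕ ((F → (B ↔ F)) ⊕ A)) ∧ A) = False ⊕ False = False
¬(B ⊕ (((¬(A ↔ E) ⊕ (F ⊕ B)) ⊕ ((F → (B ↔ F)) ⊕ A)) ∧ A)) = ¬False = True
¬(B ⊕ (((¬(A ↔ E) ⊕ (F ⊕ B)) ⊕ ((F → (B ↔ F)) ⊕ A)) ∧ A)) ↔ A = True ↔ False = False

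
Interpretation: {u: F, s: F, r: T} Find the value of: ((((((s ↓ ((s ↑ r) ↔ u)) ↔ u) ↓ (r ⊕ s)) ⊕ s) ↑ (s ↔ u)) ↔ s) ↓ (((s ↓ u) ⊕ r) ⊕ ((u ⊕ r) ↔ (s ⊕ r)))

s ↑ r = F ↑ T = T
(s ↑ r) ↔ u = T ↔ F = F
s ↓ ((s ↑ r) ↔ u) = F ↓ F = T
(s ↓ ((s ↑ r) ↔ u)) ↔ u = T ↔ F = F
r ⊕ s = T ⊕ F = T
((s ↓ ((s ↑ r) ↔ u)) ↔ u) ↓ (r ⊕ s) = F ↓ T = F
(((s ↓ ((s ↑ r) ↔ u)) ↔ u) ↓ (r ⊕ s)) ⊕ s = F ⊕ F = F
s ↔ u = F ↔ F = T
((((s ↓ ((s ↑ r) ↔ u)) ↔ u) ↓ (r ⊕ s)) ⊕ s) ↑ (s ↔ u) = F ↑ T = T
(((((s ↓ ((s ↑ r) ↔ u)) ↔ u) ↓ (r ⊕ s)) ⊕ s) ↑ (s ↔ u)) ↔ s = T ↔ F = F
s ↓ u = F ↓ F = T
(s ↓ u) ⊕ r = T ⊕ T = F
u ⊕ r = F ⊕ T = T
s ⊕ r = F ⊕ T = T
(u ⊕ r) ↔ (s ⊕ r) = T ↔ T = T
((s ↓ u) ⊕ r) ⊕ ((u ⊕ r) ↔ (s ⊕ r)) = F ⊕ T = T
((((((s ↓ ((s ↑ r) ↔ u)) ↔ u) ↓ (r ⊕ s)) ⊕ s) ↑ (s ↔ u)) ↔ s) ↓ (((s ↓ u) ⊕ r) ⊕ ((u ⊕ r) ↔ (s ⊕ r))) = F ↓ T = F

F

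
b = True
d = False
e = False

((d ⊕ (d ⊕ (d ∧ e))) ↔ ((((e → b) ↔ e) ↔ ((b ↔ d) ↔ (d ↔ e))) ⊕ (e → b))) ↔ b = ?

d ∧ e = False ∧ False = False
d ⊕ (d ∧ e) = False ⊕ False = False
d ⊕ (d ⊕ (d ∧ e)) = False ⊕ False = False
e → b = False → True = True
(e → b) ↔ e = True ↔ False = False
b ↔ d = True ↔ False = False
d ↔ e = False ↔ False = True
(b ↔ d) ↔ (d ↔ e) = False ↔ True = False
((e → b) ↔ e) ↔ ((b ↔ d) ↔ (d ↔ e)) = False ↔ False = True
e → b = False → True = True
(((e → b) ↔ e) ↔ ((b ↔ d) ↔ (d ↔ e))) ⊕ (e → b) = True ⊕ True = False
(d ⊕ (d ⊕ (d ∧ e))) ↔ ((((e → b) ↔ e) ↔ ((b ↔ d) ↔ (d ↔ e))) ⊕ (e → b)) = False ↔ False = True
((d ⊕ (d ⊕ (d ∧ e))) ↔ ((((e → b) ↔ e) ↔ ((b ↔ d) ↔ (d ↔ e))) ⊕ (e → b))) ↔ b = True ↔ True = True

True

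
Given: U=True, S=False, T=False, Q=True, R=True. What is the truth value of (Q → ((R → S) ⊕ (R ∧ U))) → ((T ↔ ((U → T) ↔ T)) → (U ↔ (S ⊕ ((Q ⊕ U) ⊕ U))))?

True

R → S = True → False = False
R ∧ U = True ∧ True = True
(R → S) ⊕ (R ∧ U) = False ⊕ True = True
Q → ((R → S) ⊕ (R ∧ U)) = True → True = True
U → T = True → False = False
(U → T) ↔ T = False ↔ False = True
T ↔ ((U → T) ↔ T) = False ↔ True = False
Q ⊕ U = True ⊕ True = False
(Q ⊕ U) ⊕ U = False ⊕ True = True
S ⊕ ((Q ⊕ U) ⊕ U) = False ⊕ True = True
U ↔ (S ⊕ ((Q ⊕ U) ⊕ U)) = True ↔ True = True
(T ↔ ((U → T) ↔ T)) → (U ↔ (S ⊕ ((Q ⊕ U) ⊕ U))) = False → True = True
(Q → ((R → S) ⊕ (R ∧ U))) → ((T ↔ ((U → T) ↔ T)) → (U ↔ (S ⊕ ((Q ⊕ U) ⊕ U)))) = True → True = True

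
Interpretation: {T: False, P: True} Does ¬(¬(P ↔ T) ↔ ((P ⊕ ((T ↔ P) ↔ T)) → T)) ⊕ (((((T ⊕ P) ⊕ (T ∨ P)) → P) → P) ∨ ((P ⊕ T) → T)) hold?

Substituting T=False, P=True:
P ↔ T = True ↔ False = False
¬(P ↔ T) = ¬False = True
T ↔ P = False ↔ True = False
(T ↔ P) ↔ T = False ↔ False = True
P ⊕ ((T ↔ P) ↔ T) = True ⊕ True = False
(P ⊕ ((T ↔ P) ↔ T)) → T = False → False = True
¬(P ↔ T) ↔ ((P ⊕ ((T ↔ P) ↔ T)) → T) = True ↔ True = True
¬(¬(P ↔ T) ↔ ((P ⊕ ((T ↔ P) ↔ T)) → T)) = ¬True = False
T ⊕ P = False ⊕ True = True
T ∨ P = False ∨ True = True
(T ⊕ P) ⊕ (T ∨ P) = True ⊕ True = False
((T ⊕ P) ⊕ (T ∨ P)) → P = False → True = True
(((T ⊕ P) ⊕ (T ∨ P)) → P) → P = True → True = True
P ⊕ T = True ⊕ False = True
(P ⊕ T) → T = True → False = False
((((T ⊕ P) ⊕ (T ∨ P)) → P) → P) ∨ ((P ⊕ T) → T) = True ∨ False = True
¬(¬(P ↔ T) ↔ ((P ⊕ ((T ↔ P) ↔ T)) → T)) ⊕ (((((T ⊕ P) ⊕ (T ∨ P)) → P) → P) ∨ ((P ⊕ T) → T)) = False ⊕ True = True

True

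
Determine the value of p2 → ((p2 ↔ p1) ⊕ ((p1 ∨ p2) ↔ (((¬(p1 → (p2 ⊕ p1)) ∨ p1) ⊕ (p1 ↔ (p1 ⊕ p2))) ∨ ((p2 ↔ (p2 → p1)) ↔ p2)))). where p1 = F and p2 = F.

T

p2 ↔ p1 = F ↔ F = T
p1 ∨ p2 = F ∨ F = F
p2 ⊕ p1 = F ⊕ F = F
p1 → (p2 ⊕ p1) = F → F = T
¬(p1 → (p2 ⊕ p1)) = ¬T = F
¬(p1 → (p2 ⊕ p1)) ∨ p1 = F ∨ F = F
p1 ⊕ p2 = F ⊕ F = F
p1 ↔ (p1 ⊕ p2) = F ↔ F = T
(¬(p1 → (p2 ⊕ p1)) ∨ p1) ⊕ (p1 ↔ (p1 ⊕ p2)) = F ⊕ T = T
p2 → p1 = F → F = T
p2 ↔ (p2 → p1) = F ↔ T = F
(p2 ↔ (p2 → p1)) ↔ p2 = F ↔ F = T
((¬(p1 → (p2 ⊕ p1)) ∨ p1) ⊕ (p1 ↔ (p1 ⊕ p2))) ∨ ((p2 ↔ (p2 → p1)) ↔ p2) = T ∨ T = T
(p1 ∨ p2) ↔ (((¬(p1 → (p2 ⊕ p1)) ∨ p1) ⊕ (p1 ↔ (p1 ⊕ p2))) ∨ ((p2 ↔ (p2 → p1)) ↔ p2)) = F ↔ T = F
(p2 ↔ p1) ⊕ ((p1 ∨ p2) ↔ (((¬(p1 → (p2 ⊕ p1)) ∨ p1) ⊕ (p1 ↔ (p1 ⊕ p2))) ∨ ((p2 ↔ (p2 → p1)) ↔ p2))) = T ⊕ F = T
p2 → ((p2 ↔ p1) ⊕ ((p1 ∨ p2) ↔ (((¬(p1 → (p2 ⊕ p1)) ∨ p1) ⊕ (p1 ↔ (p1 ⊕ p2))) ∨ ((p2 ↔ (p2 → p1)) ↔ p2)))) = F → T = T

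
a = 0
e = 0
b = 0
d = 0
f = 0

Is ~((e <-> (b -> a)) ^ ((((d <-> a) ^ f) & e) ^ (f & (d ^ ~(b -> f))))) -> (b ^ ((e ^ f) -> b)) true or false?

b -> a = 0 -> 0 = 1
e <-> (b -> a) = 0 <-> 1 = 0
d <-> a = 0 <-> 0 = 1
(d <-> a) ^ f = 1 ^ 0 = 1
((d <-> a) ^ f) & e = 1 & 0 = 0
b -> f = 0 -> 0 = 1
~(b -> f) = ~1 = 0
d ^ ~(b -> f) = 0 ^ 0 = 0
f & (d ^ ~(b -> f)) = 0 & 0 = 0
(((d <-> a) ^ f) & e) ^ (f & (d ^ ~(b -> f))) = 0 ^ 0 = 0
(e <-> (b -> a)) ^ ((((d <-> a) ^ f) & e) ^ (f & (d ^ ~(b -> f)))) = 0 ^ 0 = 0
~((e <-> (b -> a)) ^ ((((d <-> a) ^ f) & e) ^ (f & (d ^ ~(b -> f))))) = ~0 = 1
e ^ f = 0 ^ 0 = 0
(e ^ f) -> b = 0 -> 0 = 1
b ^ ((e ^ f) -> b) = 0 ^ 1 = 1
~((e <-> (b -> a)) ^ ((((d <-> a) ^ f) & e) ^ (f & (d ^ ~(b -> f))))) -> (b ^ ((e ^ f) -> b)) = 1 -> 1 = 1

1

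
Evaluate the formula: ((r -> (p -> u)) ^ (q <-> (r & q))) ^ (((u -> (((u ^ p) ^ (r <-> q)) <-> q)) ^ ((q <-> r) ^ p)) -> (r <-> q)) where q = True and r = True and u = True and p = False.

p -> u = False -> True = True
r -> (p -> u) = True -> True = True
r & q = True & True = True
q <-> (r & q) = True <-> True = True
(r -> (p -> u)) ^ (q <-> (r & q)) = True ^ True = False
u ^ p = True ^ False = True
r <-> q = True <-> True = True
(u ^ p) ^ (r <-> q) = True ^ True = False
((u ^ p) ^ (r <-> q)) <-> q = False <-> True = False
u -> (((u ^ p) ^ (r <-> q)) <-> q) = True -> False = False
q <-> r = True <-> True = True
(q <-> r) ^ p = True ^ False = True
(u -> (((u ^ p) ^ (r <-> q)) <-> q)) ^ ((q <-> r) ^ p) = False ^ True = True
r <-> q = True <-> True = True
((u -> (((u ^ p) ^ (r <-> q)) <-> q)) ^ ((q <-> r) ^ p)) -> (r <-> q) = True -> True = True
((r -> (p -> u)) ^ (q <-> (r & q))) ^ (((u -> (((u ^ p) ^ (r <-> q)) <-> q)) ^ ((q <-> r) ^ p)) -> (r <-> q)) = False ^ True = True

True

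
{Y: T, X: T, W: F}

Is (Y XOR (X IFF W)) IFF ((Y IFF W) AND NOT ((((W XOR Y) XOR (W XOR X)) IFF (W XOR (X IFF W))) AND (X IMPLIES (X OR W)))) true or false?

X IFF W = T IFF F = F
Y XOR (X IFF W) = T XOR F = T
Y IFF W = T IFF F = F
W XOR Y = F XOR T = T
W XOR X = F XOR T = T
(W XOR Y) XOR (W XOR X) = T XOR T = F
X IFF W = T IFF F = F
W XOR (X IFF W) = F XOR F = F
((W XOR Y) XOR (W XOR X)) IFF (W XOR (X IFF W)) = F IFF F = T
X OR W = T OR F = T
X IMPLIES (X OR W) = T IMPLIES T = T
(((W XOR Y) XOR (W XOR X)) IFF (W XOR (X IFF W))) AND (X IMPLIES (X OR W)) = T AND T = T
NOT ((((W XOR Y) XOR (W XOR X)) IFF (W XOR (X IFF W))) AND (X IMPLIES (X OR W))) = NOT T = F
(Y IFF W) AND NOT ((((W XOR Y) XOR (W XOR X)) IFF (W XOR (X IFF W))) AND (X IMPLIES (X OR W))) = F AND F = F
(Y XOR (X IFF W)) IFF ((Y IFF W) AND NOT ((((W XOR Y) XOR (W XOR X)) IFF (W XOR (X IFF W))) AND (X IMPLIES (X OR W)))) = T IFF F = F

F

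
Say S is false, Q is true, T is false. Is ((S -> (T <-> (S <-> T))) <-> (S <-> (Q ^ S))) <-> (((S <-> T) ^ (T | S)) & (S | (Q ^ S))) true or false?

S <-> T = 0 <-> 0 = 1
T <-> (S <-> T) = 0 <-> 1 = 0
S -> (T <-> (S <-> T)) = 0 -> 0 = 1
Q ^ S = 1 ^ 0 = 1
S <-> (Q ^ S) = 0 <-> 1 = 0
(S -> (T <-> (S <-> T))) <-> (S <-> (Q ^ S)) = 1 <-> 0 = 0
S <-> T = 0 <-> 0 = 1
T | S = 0 | 0 = 0
(S <-> T) ^ (T | S) = 1 ^ 0 = 1
Q ^ S = 1 ^ 0 = 1
S | (Q ^ S) = 0 | 1 = 1
((S <-> T) ^ (T | S)) & (S | (Q ^ S)) = 1 & 1 = 1
((S -> (T <-> (S <-> T))) <-> (S <-> (Q ^ S))) <-> (((S <-> T) ^ (T | S)) & (S | (Q ^ S))) = 0 <-> 1 = 0

0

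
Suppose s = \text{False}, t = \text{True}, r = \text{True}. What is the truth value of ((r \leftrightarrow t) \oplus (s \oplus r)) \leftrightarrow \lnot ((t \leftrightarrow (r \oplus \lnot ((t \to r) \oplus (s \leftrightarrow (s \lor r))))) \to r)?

\text{True}

r \leftrightarrow t = \text{True} \leftrightarrow \text{True} = \text{True}
s \oplus r = \text{False} \oplus \text{True} = \text{True}
(r \leftrightarrow t) \oplus (s \oplus r) = \text{True} \oplus \text{True} = \text{False}
t \to r = \text{True} \to \text{True} = \text{True}
s \lor r = \text{False} \lor \text{True} = \text{True}
s \leftrightarrow (s \lor r) = \text{False} \leftrightarrow \text{True} = \text{False}
(t \to r) \oplus (s \leftrightarrow (s \lor r)) = \text{True} \oplus \text{False} = \text{True}
\lnot ((t \to r) \oplus (s \leftrightarrow (s \lor r))) = \lnot \text{True} = \text{False}
r \oplus \lnot ((t \to r) \oplus (s \leftrightarrow (s \lor r))) = \text{True} \oplus \text{False} = \text{True}
t \leftrightarrow (r \oplus \lnot ((t \to r) \oplus (s \leftrightarrow (s \lor r)))) = \text{True} \leftrightarrow \text{True} = \text{True}
(t \leftrightarrow (r \oplus \lnot ((t \to r) \oplus (s \leftrightarrow (s \lor r))))) \to r = \text{True} \to \text{True} = \text{True}
\lnot ((t \leftrightarrow (r \oplus \lnot ((t \to r) \oplus (s \leftrightarrow (s \lor r))))) \to r) = \lnot \text{True} = \text{False}
((r \leftrightarrow t) \oplus (s \oplus r)) \leftrightarrow \lnot ((t \leftrightarrow (r \oplus \lnot ((t \to r) \oplus (s \leftrightarrow (s \lor r))))) \to r) = \text{False} \leftrightarrow \text{False} = \text{True}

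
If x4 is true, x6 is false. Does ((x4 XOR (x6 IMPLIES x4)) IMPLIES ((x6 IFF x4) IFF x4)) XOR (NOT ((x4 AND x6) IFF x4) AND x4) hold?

F

Substituting x4=T, x6=F:
x6 IMPLIES x4 = F IMPLIES T = T
x4 XOR (x6 IMPLIES x4) = T XOR T = F
x6 IFF x4 = F IFF T = F
(x6 IFF x4) IFF x4 = F IFF T = F
(x4 XOR (x6 IMPLIES x4)) IMPLIES ((x6 IFF x4) IFF x4) = F IMPLIES F = T
x4 AND x6 = T AND F = F
(x4 AND x6) IFF x4 = F IFF T = F
NOT ((x4 AND x6) IFF x4) = NOT F = T
NOT ((x4 AND x6) IFF x4) AND x4 = T AND T = T
((x4 XOR (x6 IMPLIES x4)) IMPLIES ((x6 IFF x4) IFF x4)) XOR (NOT ((x4 AND x6) IFF x4) AND x4) = T XOR T = F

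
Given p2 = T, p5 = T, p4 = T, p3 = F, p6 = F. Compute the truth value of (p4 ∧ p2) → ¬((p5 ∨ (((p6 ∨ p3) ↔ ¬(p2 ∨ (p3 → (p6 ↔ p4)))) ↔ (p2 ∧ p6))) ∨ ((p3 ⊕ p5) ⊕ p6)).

F

p4 ∧ p2 = T ∧ T = T
p6 ∨ p3 = F ∨ F = F
p6 ↔ p4 = F ↔ T = F
p3 → (p6 ↔ p4) = F → F = T
p2 ∨ (p3 → (p6 ↔ p4)) = T ∨ T = T
¬(p2 ∨ (p3 → (p6 ↔ p4))) = ¬T = F
(p6 ∨ p3) ↔ ¬(p2 ∨ (p3 → (p6 ↔ p4))) = F ↔ F = T
p2 ∧ p6 = T ∧ F = F
((p6 ∨ p3) ↔ ¬(p2 ∨ (p3 → (p6 ↔ p4)))) ↔ (p2 ∧ p6) = T ↔ F = F
p5 ∨ (((p6 ∨ p3) ↔ ¬(p2 ∨ (p3 → (p6 ↔ p4)))) ↔ (p2 ∧ p6)) = T ∨ F = T
p3 ⊕ p5 = F ⊕ T = T
(p3 ⊕ p5) ⊕ p6 = T ⊕ F = T
(p5 ∨ (((p6 ∨ p3) ↔ ¬(p2 ∨ (p3 → (p6 ↔ p4)))) ↔ (p2 ∧ p6))) ∨ ((p3 ⊕ p5) ⊕ p6) = T ∨ T = T
¬((p5 ∨ (((p6 ∨ p3) ↔ ¬(p2 ∨ (p3 → (p6 ↔ p4)))) ↔ (p2 ∧ p6))) ∨ ((p3 ⊕ p5) ⊕ p6)) = ¬T = F
(p4 ∧ p2) → ¬((p5 ∨ (((p6 ∨ p3) ↔ ¬(p2 ∨ (p3 → (p6 ↔ p4)))) ↔ (p2 ∧ p6))) ∨ ((p3 ⊕ p5) ⊕ p6)) = T → F = F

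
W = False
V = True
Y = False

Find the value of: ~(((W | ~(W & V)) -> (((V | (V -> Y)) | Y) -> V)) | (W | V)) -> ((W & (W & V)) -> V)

Substituting W=False, V=True, Y=False:
W & V = False & True = False
~(W & V) = ~False = True
W | ~(W & V) = False | True = True
V -> Y = True -> False = False
V | (V -> Y) = True | False = True
(V | (V -> Y)) | Y = True | False = True
((V | (V -> Y)) | Y) -> V = True -> True = True
(W | ~(W & V)) -> (((V | (V -> Y)) | Y) -> V) = True -> True = True
W | V = False | True = True
((W | ~(W & V)) -> (((V | (V -> Y)) | Y) -> V)) | (W | V) = True | True = True
~(((W | ~(W & V)) -> (((V | (V -> Y)) | Y) -> V)) | (W | V)) = ~True = False
W & V = False & True = False
W & (W & V) = False & False = False
(W & (W & V)) -> V = False -> True = True
~(((W | ~(W & V)) -> (((V | (V -> Y)) | Y) -> V)) | (W | V)) -> ((W & (W & V)) -> V) = False -> True = True

True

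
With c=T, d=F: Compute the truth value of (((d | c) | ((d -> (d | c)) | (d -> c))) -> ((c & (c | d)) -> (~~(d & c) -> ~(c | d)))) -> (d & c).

F

d | c = F | T = T
d | c = F | T = T
d -> (d | c) = F -> T = T
d -> c = F -> T = T
(d -> (d | c)) | (d -> c) = T | T = T
(d | c) | ((d -> (d | c)) | (d -> c)) = T | T = T
c | d = T | F = T
c & (c | d) = T & T = T
d & c = F & T = F
~(d & c) = ~F = T
~~(d & c) = ~T = F
c | d = T | F = T
~(c | d) = ~T = F
~~(d & c) -> ~(c | d) = F -> F = T
(c & (c | d)) -> (~~(d & c) -> ~(c | d)) = T -> T = T
((d | c) | ((d -> (d | c)) | (d -> c))) -> ((c & (c | d)) -> (~~(d & c) -> ~(c | d))) = T -> T = T
d & c = F & T = F
(((d | c) | ((d -> (d | c)) | (d -> c))) -> ((c & (c | d)) -> (~~(d & c) -> ~(c | d)))) -> (d & c) = T -> F = F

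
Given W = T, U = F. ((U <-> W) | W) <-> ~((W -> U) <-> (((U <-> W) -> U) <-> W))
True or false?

Substituting W=T, U=F:
U <-> W = F <-> T = F
(U <-> W) | W = F | T = T
W -> U = T -> F = F
U <-> W = F <-> T = F
(U <-> W) -> U = F -> F = T
((U <-> W) -> U) <-> W = T <-> T = T
(W -> U) <-> (((U <-> W) -> U) <-> W) = F <-> T = F
~((W -> U) <-> (((U <-> W) -> U) <-> W)) = ~F = T
((U <-> W) | W) <-> ~((W -> U) <-> (((U <-> W) -> U) <-> W)) = T <-> T = T

T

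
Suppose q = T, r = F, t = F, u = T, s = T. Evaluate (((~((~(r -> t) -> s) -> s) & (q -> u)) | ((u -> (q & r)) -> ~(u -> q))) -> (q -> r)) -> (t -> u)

T

r -> t = F -> F = T
~(r -> t) = ~T = F
~(r -> t) -> s = F -> T = T
(~(r -> t) -> s) -> s = T -> T = T
~((~(r -> t) -> s) -> s) = ~T = F
q -> u = T -> T = T
~((~(r -> t) -> s) -> s) & (q -> u) = F & T = F
q & r = T & F = F
u -> (q & r) = T -> F = F
u -> q = T -> T = T
~(u -> q) = ~T = F
(u -> (q & r)) -> ~(u -> q) = F -> F = T
(~((~(r -> t) -> s) -> s) & (q -> u)) | ((u -> (q & r)) -> ~(u -> q)) = F | T = T
q -> r = T -> F = F
((~((~(r -> t) -> s) -> s) & (q -> u)) | ((u -> (q & r)) -> ~(u -> q))) -> (q -> r) = T -> F = F
t -> u = F -> T = T
(((~((~(r -> t) -> s) -> s) & (q -> u)) | ((u -> (q & r)) -> ~(u -> q))) -> (q -> r)) -> (t -> u) = F -> T = T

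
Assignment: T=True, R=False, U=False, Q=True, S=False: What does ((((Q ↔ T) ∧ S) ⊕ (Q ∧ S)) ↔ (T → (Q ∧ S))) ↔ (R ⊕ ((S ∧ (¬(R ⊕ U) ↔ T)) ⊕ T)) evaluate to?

Q ↔ T = True ↔ True = True
(Q ↔ T) ∧ S = True ∧ False = False
Q ∧ S = True ∧ False = False
((Q ↔ T) ∧ S) ⊕ (Q ∧ S) = False ⊕ False = False
Q ∧ S = True ∧ False = False
T → (Q ∧ S) = True → False = False
(((Q ↔ T) ∧ S) ⊕ (Q ∧ S)) ↔ (T → (Q ∧ S)) = False ↔ False = True
R ⊕ U = False ⊕ False = False
¬(R ⊕ U) = ¬False = True
¬(R ⊕ U) ↔ T = True ↔ True = True
S ∧ (¬(R ⊕ U) ↔ T) = False ∧ True = False
(S ∧ (¬(R ⊕ U) ↔ T)) ⊕ T = False ⊕ True = True
R ⊕ ((S ∧ (¬(R ⊕ U) ↔ T)) ⊕ T) = False ⊕ True = True
((((Q ↔ T) ∧ S) ⊕ (Q ∧ S)) ↔ (T → (Q ∧ S))) ↔ (R ⊕ ((S ∧ (¬(R ⊕ U) ↔ T)) ⊕ T)) = True ↔ True = True

True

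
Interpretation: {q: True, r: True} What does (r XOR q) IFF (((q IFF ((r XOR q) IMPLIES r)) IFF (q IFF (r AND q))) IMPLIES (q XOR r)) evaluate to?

r XOR q = True XOR True = False
r XOR q = True XOR True = False
(r XOR q) IMPLIES r = False IMPLIES True = True
q IFF ((r XOR q) IMPLIES r) = True IFF True = True
r AND q = True AND True = True
q IFF (r AND q) = True IFF True = True
(q IFF ((r XOR q) IMPLIES r)) IFF (q IFF (r AND q)) = True IFF True = True
q XOR r = True XOR True = False
((q IFF ((r XOR q) IMPLIES r)) IFF (q IFF (r AND q))) IMPLIES (q XOR r) = True IMPLIES False = False
(r XOR q) IFF (((q IFF ((r XOR q) IMPLIES r)) IFF (q IFF (r AND q))) IMPLIES (q XOR r)) = False IFF False = True

True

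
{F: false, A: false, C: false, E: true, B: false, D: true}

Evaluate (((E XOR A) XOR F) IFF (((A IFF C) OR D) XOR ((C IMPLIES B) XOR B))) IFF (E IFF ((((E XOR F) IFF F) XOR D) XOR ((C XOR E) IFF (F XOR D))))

E XOR A = true XOR false = true
(E XOR A) XOR F = true XOR false = true
A IFF C = false IFF false = true
(A IFF C) OR D = true OR true = true
C IMPLIES B = false IMPLIES false = true
(C IMPLIES B) XOR B = true XOR false = true
((A IFF C) OR D) XOR ((C IMPLIES B) XOR B) = true XOR true = false
((E XOR A) XOR F) IFF (((A IFF C) OR D) XOR ((C IMPLIES B) XOR B)) = true IFF false = false
E XOR F = true XOR false = true
(E XOR F) IFF F = true IFF false = false
((E XOR F) IFF F) XOR D = false XOR true = true
C XOR E = false XOR true = true
F XOR D = false XOR true = true
(C XOR E) IFF (F XOR D) = true IFF true = true
(((E XOR F) IFF F) XOR D) XOR ((C XOR E) IFF (F XOR D)) = true XOR true = false
E IFF ((((E XOR F) IFF F) XOR D) XOR ((C XOR E) IFF (F XOR D))) = true IFF false = false
(((E XOR A) XOR F) IFF (((A IFF C) OR D) XOR ((C IMPLIES B) XOR B))) IFF (E IFF ((((E XOR F) IFF F) XOR D) XOR ((C XOR E) IFF (F XOR D)))) = false IFF false = true

true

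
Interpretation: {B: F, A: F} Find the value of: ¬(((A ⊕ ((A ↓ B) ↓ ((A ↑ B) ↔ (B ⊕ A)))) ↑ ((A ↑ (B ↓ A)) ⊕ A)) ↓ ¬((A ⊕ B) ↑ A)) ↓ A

A ↓ B = F ↓ F = T
A ↑ B = F ↑ F = T
B ⊕ A = F ⊕ F = F
(A ↑ B) ↔ (B ⊕ A) = T ↔ F = F
(A ↓ B) ↓ ((A ↑ B) ↔ (B ⊕ A)) = T ↓ F = F
A ⊕ ((A ↓ B) ↓ ((A ↑ B) ↔ (B ⊕ A))) = F ⊕ F = F
B ↓ A = F ↓ F = T
A ↑ (B ↓ A) = F ↑ T = T
(A ↑ (B ↓ A)) ⊕ A = T ⊕ F = T
(A ⊕ ((A ↓ B) ↓ ((A ↑ B) ↔ (B ⊕ A)))) ↑ ((A ↑ (B ↓ A)) ⊕ A) = F ↑ T = T
A ⊕ B = F ⊕ F = F
(A ⊕ B) ↑ A = F ↑ F = T
¬((A ⊕ B) ↑ A) = ¬T = F
((A ⊕ ((A ↓ B) ↓ ((A ↑ B) ↔ (B ⊕ A)))) ↑ ((A ↑ (B ↓ A)) ⊕ A)) ↓ ¬((A ⊕ B) ↑ A) = T ↓ F = F
¬(((A ⊕ ((A ↓ B) ↓ ((A ↑ B) ↔ (B ⊕ A)))) ↑ ((A ↑ (B ↓ A)) ⊕ A)) ↓ ¬((A ⊕ B) ↑ A)) = ¬F = T
¬(((A ⊕ ((A ↓ B) ↓ ((A ↑ B) ↔ (B ⊕ A)))) ↑ ((A ↑ (B ↓ A)) ⊕ A)) ↓ ¬((A ⊕ B) ↑ A)) ↓ A = T ↓ F = F

F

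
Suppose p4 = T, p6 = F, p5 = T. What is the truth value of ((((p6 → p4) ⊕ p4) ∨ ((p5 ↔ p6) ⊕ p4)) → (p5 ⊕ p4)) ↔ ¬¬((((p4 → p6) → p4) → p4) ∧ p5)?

F

Substituting p4=T, p6=F, p5=T:
p6 → p4 = F → T = T
(p6 → p4) ⊕ p4 = T ⊕ T = F
p5 ↔ p6 = T ↔ F = F
(p5 ↔ p6) ⊕ p4 = F ⊕ T = T
((p6 → p4) ⊕ p4) ∨ ((p5 ↔ p6) ⊕ p4) = F ∨ T = T
p5 ⊕ p4 = T ⊕ T = F
(((p6 → p4) ⊕ p4) ∨ ((p5 ↔ p6) ⊕ p4)) → (p5 ⊕ p4) = T → F = F
p4 → p6 = T → F = F
(p4 → p6) → p4 = F → T = T
((p4 → p6) → p4) → p4 = T → T = T
(((p4 → p6) → p4) → p4) ∧ p5 = T ∧ T = T
¬((((p4 → p6) → p4) → p4) ∧ p5) = ¬T = F
¬¬((((p4 → p6) → p4) → p4) ∧ p5) = ¬F = T
((((p6 → p4) ⊕ p4) ∨ ((p5 ↔ p6) ⊕ p4)) → (p5 ⊕ p4)) ↔ ¬¬((((p4 → p6) → p4) → p4) ∧ p5) = F ↔ T = F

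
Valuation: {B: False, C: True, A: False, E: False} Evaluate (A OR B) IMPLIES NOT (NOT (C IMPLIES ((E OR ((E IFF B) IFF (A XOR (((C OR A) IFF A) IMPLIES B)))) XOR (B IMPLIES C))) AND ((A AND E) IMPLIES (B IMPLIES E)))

A OR B = False OR False = False
E IFF B = False IFF False = True
C OR A = True OR False = True
(C OR A) IFF A = True IFF False = False
((C OR A) IFF A) IMPLIES B = False IMPLIES False = True
A XOR (((C OR A) IFF A) IMPLIES B) = False XOR True = True
(E IFF B) IFF (A XOR (((C OR A) IFF A) IMPLIES B)) = True IFF True = True
E OR ((E IFF B) IFF (A XOR (((C OR A) IFF A) IMPLIES B))) = False OR True = True
B IMPLIES C = False IMPLIES True = True
(E OR ((E IFF B) IFF (A XOR (((C OR A) IFF A) IMPLIES B)))) XOR (B IMPLIES C) = True XOR True = False
C IMPLIES ((E OR ((E IFF B) IFF (A XOR (((C OR A) IFF A) IMPLIES B)))) XOR (B IMPLIES C)) = True IMPLIES False = False
NOT (C IMPLIES ((E OR ((E IFF B) IFF (A XOR (((C OR A) IFF A) IMPLIES B)))) XOR (B IMPLIES C))) = NOT False = True
A AND E = False AND False = False
B IMPLIES E = False IMPLIES False = True
(A AND E) IMPLIES (B IMPLIES E) = False IMPLIES True = True
NOT (C IMPLIES ((E OR ((E IFF B) IFF (A XOR (((C OR A) IFF A) IMPLIES B)))) XOR (B IMPLIES C))) AND ((A AND E) IMPLIES (B IMPLIES E)) = True AND True = True
NOT (NOT (C IMPLIES ((E OR ((E IFF B) IFF (A XOR (((C OR A) IFF A) IMPLIES B)))) XOR (B IMPLIES C))) AND ((A AND E) IMPLIES (B IMPLIES E))) = NOT True = False
(A OR B) IMPLIES NOT (NOT (C IMPLIES ((E OR ((E IFF B) IFF (A XOR (((C OR A) IFF A) IMPLIES B)))) XOR (B IMPLIES C))) AND ((A AND E) IMPLIES (B IMPLIES E))) = False IMPLIES False = True

True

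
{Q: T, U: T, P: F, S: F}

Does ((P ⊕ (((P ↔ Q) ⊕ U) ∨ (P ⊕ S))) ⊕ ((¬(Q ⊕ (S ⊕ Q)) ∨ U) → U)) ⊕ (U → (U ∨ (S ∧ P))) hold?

T

Substituting Q=T, U=T, P=F, S=F:
P ↔ Q = F ↔ T = F
(P ↔ Q) ⊕ U = F ⊕ T = T
P ⊕ S = F ⊕ F = F
((P ↔ Q) ⊕ U) ∨ (P ⊕ S) = T ∨ F = T
P ⊕ (((P ↔ Q) ⊕ U) ∨ (P ⊕ S)) = F ⊕ T = T
S ⊕ Q = F ⊕ T = T
Q ⊕ (S ⊕ Q) = T ⊕ T = F
¬(Q ⊕ (S ⊕ Q)) = ¬F = T
¬(Q ⊕ (S ⊕ Q)) ∨ U = T ∨ T = T
(¬(Q ⊕ (S ⊕ Q)) ∨ U) → U = T → T = T
(P ⊕ (((P ↔ Q) ⊕ U) ∨ (P ⊕ S))) ⊕ ((¬(Q ⊕ (S ⊕ Q)) ∨ U) → U) = T ⊕ T = F
S ∧ P = F ∧ F = F
U ∨ (S ∧ P) = T ∨ F = T
U → (U ∨ (S ∧ P)) = T → T = T
((P ⊕ (((P ↔ Q) ⊕ U) ∨ (P ⊕ S))) ⊕ ((¬(Q ⊕ (S ⊕ Q)) ∨ U) → U)) ⊕ (U → (U ∨ (S ∧ P))) = F ⊕ T = T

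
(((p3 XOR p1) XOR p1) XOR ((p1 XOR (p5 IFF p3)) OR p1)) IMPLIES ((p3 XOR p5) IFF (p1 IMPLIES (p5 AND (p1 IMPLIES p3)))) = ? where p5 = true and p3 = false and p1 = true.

false

Substituting p5=true, p3=false, p1=true:
p3 XOR p1 = false XOR true = true
(p3 XOR p1) XOR p1 = true XOR true = false
p5 IFF p3 = true IFF false = false
p1 XOR (p5 IFF p3) = true XOR false = true
(p1 XOR (p5 IFF p3)) OR p1 = true OR true = true
((p3 XOR p1) XOR p1) XOR ((p1 XOR (p5 IFF p3)) OR p1) = false XOR true = true
p3 XOR p5 = false XOR true = true
p1 IMPLIES p3 = true IMPLIES false = false
p5 AND (p1 IMPLIES p3) = true AND false = false
p1 IMPLIES (p5 AND (p1 IMPLIES p3)) = true IMPLIES false = false
(p3 XOR p5) IFF (p1 IMPLIES (p5 AND (p1 IMPLIES p3))) = true IFF false = false
(((p3 XOR p1) XOR p1) XOR ((p1 XOR (p5 IFF p3)) OR p1)) IMPLIES ((p3 XOR p5) IFF (p1 IMPLIES (p5 AND (p1 IMPLIES p3)))) = true IMPLIES false = false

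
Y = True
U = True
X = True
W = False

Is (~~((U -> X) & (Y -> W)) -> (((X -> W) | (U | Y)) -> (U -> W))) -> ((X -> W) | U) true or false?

True

U -> X = True -> True = True
Y -> W = True -> False = False
(U -> X) & (Y -> W) = True & False = False
~((U -> X) & (Y -> W)) = ~False = True
~~((U -> X) & (Y -> W)) = ~True = False
X -> W = True -> False = False
U | Y = True | True = True
(X -> W) | (U | Y) = False | True = True
U -> W = True -> False = False
((X -> W) | (U | Y)) -> (U -> W) = True -> False = False
~~((U -> X) & (Y -> W)) -> (((X -> W) | (U | Y)) -> (U -> W)) = False -> False = True
X -> W = True -> False = False
(X -> W) | U = False | True = True
(~~((U -> X) & (Y -> W)) -> (((X -> W) | (U | Y)) -> (U -> W))) -> ((X -> W) | U) = True -> True = True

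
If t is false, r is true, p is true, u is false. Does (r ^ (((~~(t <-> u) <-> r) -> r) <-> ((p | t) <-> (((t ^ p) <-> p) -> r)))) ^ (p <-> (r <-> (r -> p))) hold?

1

Substituting t=0, r=1, p=1, u=0:
t <-> u = 0 <-> 0 = 1
~(t <-> u) = ~1 = 0
~~(t <-> u) = ~0 = 1
~~(t <-> u) <-> r = 1 <-> 1 = 1
(~~(t <-> u) <-> r) -> r = 1 -> 1 = 1
p | t = 1 | 0 = 1
t ^ p = 0 ^ 1 = 1
(t ^ p) <-> p = 1 <-> 1 = 1
((t ^ p) <-> p) -> r = 1 -> 1 = 1
(p | t) <-> (((t ^ p) <-> p) -> r) = 1 <-> 1 = 1
((~~(t <-> u) <-> r) -> r) <-> ((p | t) <-> (((t ^ p) <-> p) -> r)) = 1 <-> 1 = 1
r ^ (((~~(t <-> u) <-> r) -> r) <-> ((p | t) <-> (((t ^ p) <-> p) -> r))) = 1 ^ 1 = 0
r -> p = 1 -> 1 = 1
r <-> (r -> p) = 1 <-> 1 = 1
p <-> (r <-> (r -> p)) = 1 <-> 1 = 1
(r ^ (((~~(t <-> u) <-> r) -> r) <-> ((p | t) <-> (((t ^ p) <-> p) -> r)))) ^ (p <-> (r <-> (r -> p))) = 0 ^ 1 = 1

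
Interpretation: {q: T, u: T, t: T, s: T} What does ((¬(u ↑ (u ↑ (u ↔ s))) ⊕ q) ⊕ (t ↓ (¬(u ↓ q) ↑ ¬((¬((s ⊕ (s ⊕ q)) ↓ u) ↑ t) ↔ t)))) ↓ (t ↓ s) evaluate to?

u ↔ s = T ↔ T = T
u ↑ (u ↔ s) = T ↑ T = F
u ↑ (u ↑ (u ↔ s)) = T ↑ F = T
¬(u ↑ (u ↑ (u ↔ s))) = ¬T = F
¬(u ↑ (u ↑ (u ↔ s))) ⊕ q = F ⊕ T = T
u ↓ q = T ↓ T = F
¬(u ↓ q) = ¬F = T
s ⊕ q = T ⊕ T = F
s ⊕ (s ⊕ q) = T ⊕ F = T
(s ⊕ (s ⊕ q)) ↓ u = T ↓ T = F
¬((s ⊕ (s ⊕ q)) ↓ u) = ¬F = T
¬((s ⊕ (s ⊕ q)) ↓ u) ↑ t = T ↑ T = F
(¬((s ⊕ (s ⊕ q)) ↓ u) ↑ t) ↔ t = F ↔ T = F
¬((¬((s ⊕ (s ⊕ q)) ↓ u) ↑ t) ↔ t) = ¬F = T
¬(u ↓ q) ↑ ¬((¬((s ⊕ (s ⊕ q)) ↓ u) ↑ t) ↔ t) = T ↑ T = F
t ↓ (¬(u ↓ q) ↑ ¬((¬((s ⊕ (s ⊕ q)) ↓ u) ↑ t) ↔ t)) = T ↓ F = F
(¬(u ↑ (u ↑ (u ↔ s))) ⊕ q) ⊕ (t ↓ (¬(u ↓ q) ↑ ¬((¬((s ⊕ (s ⊕ q)) ↓ u) ↑ t) ↔ t))) = T ⊕ F = T
t ↓ s = T ↓ T = F
((¬(u ↑ (u ↑ (u ↔ s))) ⊕ q) ⊕ (t ↓ (¬(u ↓ q) ↑ ¬((¬((s ⊕ (s ⊕ q)) ↓ u) ↑ t) ↔ t)))) ↓ (t ↓ s) = T ↓ F = F

F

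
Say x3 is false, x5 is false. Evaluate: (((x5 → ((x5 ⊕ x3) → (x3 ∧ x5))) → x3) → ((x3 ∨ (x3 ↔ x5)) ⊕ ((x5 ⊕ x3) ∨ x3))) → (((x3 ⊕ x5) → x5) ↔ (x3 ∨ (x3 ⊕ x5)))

F

Substituting x3=F, x5=F:
x5 ⊕ x3 = F ⊕ F = F
x3 ∧ x5 = F ∧ F = F
(x5 ⊕ x3) → (x3 ∧ x5) = F → F = T
x5 → ((x5 ⊕ x3) → (x3 ∧ x5)) = F → T = T
(x5 → ((x5 ⊕ x3) → (x3 ∧ x5))) → x3 = T → F = F
x3 ↔ x5 = F ↔ F = T
x3 ∨ (x3 ↔ x5) = F ∨ T = T
x5 ⊕ x3 = F ⊕ F = F
(x5 ⊕ x3) ∨ x3 = F ∨ F = F
(x3 ∨ (x3 ↔ x5)) ⊕ ((x5 ⊕ x3) ∨ x3) = T ⊕ F = T
((x5 → ((x5 ⊕ x3) → (x3 ∧ x5))) → x3) → ((x3 ∨ (x3 ↔ x5)) ⊕ ((x5 ⊕ x3) ∨ x3)) = F → T = T
x3 ⊕ x5 = F ⊕ F = F
(x3 ⊕ x5) → x5 = F → F = T
x3 ⊕ x5 = F ⊕ F = F
x3 ∨ (x3 ⊕ x5) = F ∨ F = F
((x3 ⊕ x5) → x5) ↔ (x3 ∨ (x3 ⊕ x5)) = T ↔ F = F
(((x5 → ((x5 ⊕ x3) → (x3 ∧ x5))) → x3) → ((x3 ∨ (x3 ↔ x5)) ⊕ ((x5 ⊕ x3) ∨ x3))) → (((x3 ⊕ x5) → x5) ↔ (x3 ∨ (x3 ⊕ x5))) = T → F = F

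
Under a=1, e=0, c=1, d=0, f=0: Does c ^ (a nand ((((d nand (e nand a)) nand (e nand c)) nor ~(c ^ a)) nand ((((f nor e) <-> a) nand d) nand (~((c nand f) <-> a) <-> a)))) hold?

e nand a = 0 nand 1 = 1
d nand (e nand a) = 0 nand 1 = 1
e nand c = 0 nand 1 = 1
(d nand (e nand a)) nand (e nand c) = 1 nand 1 = 0
c ^ a = 1 ^ 1 = 0
~(c ^ a) = ~0 = 1
((d nand (e nand a)) nand (e nand c)) nor ~(c ^ a) = 0 nor 1 = 0
f nor e = 0 nor 0 = 1
(f nor e) <-> a = 1 <-> 1 = 1
((f nor e) <-> a) nand d = 1 nand 0 = 1
c nand f = 1 nand 0 = 1
(c nand f) <-> a = 1 <-> 1 = 1
~((c nand f) <-> a) = ~1 = 0
~((c nand f) <-> a) <-> a = 0 <-> 1 = 0
(((f nor e) <-> a) nand d) nand (~((c nand f) <-> a) <-> a) = 1 nand 0 = 1
(((d nand (e nand a)) nand (e nand c)) nor ~(c ^ a)) nand ((((f nor e) <-> a) nand d) nand (~((c nand f) <-> a) <-> a)) = 0 nand 1 = 1
a nand ((((d nand (e nand a)) nand (e nand c)) nor ~(c ^ a)) nand ((((f nor e) <-> a) nand d) nand (~((c nand f) <-> a) <-> a))) = 1 nand 1 = 0
c ^ (a nand ((((d nand (e nand a)) nand (e nand c)) nor ~(c ^ a)) nand ((((f nor e) <-> a) nand d) nand (~((c nand f) <-> a) <-> a)))) = 1 ^ 0 = 1

1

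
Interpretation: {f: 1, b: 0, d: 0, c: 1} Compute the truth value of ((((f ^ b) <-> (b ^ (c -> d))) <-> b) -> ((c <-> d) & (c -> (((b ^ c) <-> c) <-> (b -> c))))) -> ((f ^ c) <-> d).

1

Substituting f=1, b=0, d=0, c=1:
f ^ b = 1 ^ 0 = 1
c -> d = 1 -> 0 = 0
b ^ (c -> d) = 0 ^ 0 = 0
(f ^ b) <-> (b ^ (c -> d)) = 1 <-> 0 = 0
((f ^ b) <-> (b ^ (c -> d))) <-> b = 0 <-> 0 = 1
c <-> d = 1 <-> 0 = 0
b ^ c = 0 ^ 1 = 1
(b ^ c) <-> c = 1 <-> 1 = 1
b -> c = 0 -> 1 = 1
((b ^ c) <-> c) <-> (b -> c) = 1 <-> 1 = 1
c -> (((b ^ c) <-> c) <-> (b -> c)) = 1 -> 1 = 1
(c <-> d) & (c -> (((b ^ c) <-> c) <-> (b -> c))) = 0 & 1 = 0
(((f ^ b) <-> (b ^ (c -> d))) <-> b) -> ((c <-> d) & (c -> (((b ^ c) <-> c) <-> (b -> c)))) = 1 -> 0 = 0
f ^ c = 1 ^ 1 = 0
(f ^ c) <-> d = 0 <-> 0 = 1
((((f ^ b) <-> (b ^ (c -> d))) <-> b) -> ((c <-> d) & (c -> (((b ^ c) <-> c) <-> (b -> c))))) -> ((f ^ c) <-> d) = 0 -> 1 = 1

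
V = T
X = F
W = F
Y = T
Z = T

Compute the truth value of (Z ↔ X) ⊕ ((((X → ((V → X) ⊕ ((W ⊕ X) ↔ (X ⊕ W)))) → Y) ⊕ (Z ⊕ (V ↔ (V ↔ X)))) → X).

T

Z ↔ X = T ↔ F = F
V → X = T → F = F
W ⊕ X = F ⊕ F = F
X ⊕ W = F ⊕ F = F
(W ⊕ X) ↔ (X ⊕ W) = F ↔ F = T
(V → X) ⊕ ((W ⊕ X) ↔ (X ⊕ W)) = F ⊕ T = T
X → ((V → X) ⊕ ((W ⊕ X) ↔ (X ⊕ W))) = F → T = T
(X → ((V → X) ⊕ ((W ⊕ X) ↔ (X ⊕ W)))) → Y = T → T = T
V ↔ X = T ↔ F = F
V ↔ (V ↔ X) = T ↔ F = F
Z ⊕ (V ↔ (V ↔ X)) = T ⊕ F = T
((X → ((V → X) ⊕ ((W ⊕ X) ↔ (X ⊕ W)))) → Y) ⊕ (Z ⊕ (V ↔ (V ↔ X))) = T ⊕ T = F
(((X → ((V → X) ⊕ ((W ⊕ X) ↔ (X ⊕ W)))) → Y) ⊕ (Z ⊕ (V ↔ (V ↔ X)))) → X = F → F = T
(Z ↔ X) ⊕ ((((X → ((V → X) ⊕ ((W ⊕ X) ↔ (X ⊕ W)))) → Y) ⊕ (Z ⊕ (V ↔ (V ↔ X)))) → X) = F ⊕ T = T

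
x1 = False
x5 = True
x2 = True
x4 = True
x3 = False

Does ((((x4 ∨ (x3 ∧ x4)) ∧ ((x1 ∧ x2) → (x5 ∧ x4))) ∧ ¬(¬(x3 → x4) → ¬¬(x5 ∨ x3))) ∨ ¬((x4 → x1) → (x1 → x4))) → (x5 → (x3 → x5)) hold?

True

x3 ∧ x4 = False ∧ True = False
x4 ∨ (x3 ∧ x4) = True ∨ False = True
x1 ∧ x2 = False ∧ True = False
x5 ∧ x4 = True ∧ True = True
(x1 ∧ x2) → (x5 ∧ x4) = False → True = True
(x4 ∨ (x3 ∧ x4)) ∧ ((x1 ∧ x2) → (x5 ∧ x4)) = True ∧ True = True
x3 → x4 = False → True = True
¬(x3 → x4) = ¬True = False
x5 ∨ x3 = True ∨ False = True
¬(x5 ∨ x3) = ¬True = False
¬¬(x5 ∨ x3) = ¬False = True
¬(x3 → x4) → ¬¬(x5 ∨ x3) = False → True = True
¬(¬(x3 → x4) → ¬¬(x5 ∨ x3)) = ¬True = False
((x4 ∨ (x3 ∧ x4)) ∧ ((x1 ∧ x2) → (x5 ∧ x4))) ∧ ¬(¬(x3 → x4) → ¬¬(x5 ∨ x3)) = True ∧ False = False
x4 → x1 = True → False = False
x1 → x4 = False → True = True
(x4 → x1) → (x1 → x4) = False → True = True
¬((x4 → x1) → (x1 → x4)) = ¬True = False
(((x4 ∨ (x3 ∧ x4)) ∧ ((x1 ∧ x2) → (x5 ∧ x4))) ∧ ¬(¬(x3 → x4) → ¬¬(x5 ∨ x3))) ∨ ¬((x4 → x1) → (x1 → x4)) = False ∨ False = False
x3 → x5 = False → True = True
x5 → (x3 → x5) = True → True = True
((((x4 ∨ (x3 ∧ x4)) ∧ ((x1 ∧ x2) → (x5 ∧ x4))) ∧ ¬(¬(x3 → x4) → ¬¬(x5 ∨ x3))) ∨ ¬((x4 → x1) → (x1 → x4))) → (x5 → (x3 → x5)) = False → True = True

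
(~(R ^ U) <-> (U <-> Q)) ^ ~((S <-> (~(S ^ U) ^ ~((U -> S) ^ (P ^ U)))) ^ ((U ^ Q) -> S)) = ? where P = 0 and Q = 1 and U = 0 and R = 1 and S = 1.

1

Substituting P=0, Q=1, U=0, R=1, S=1:
R ^ U = 1 ^ 0 = 1
~(R ^ U) = ~1 = 0
U <-> Q = 0 <-> 1 = 0
~(R ^ U) <-> (U <-> Q) = 0 <-> 0 = 1
S ^ U = 1 ^ 0 = 1
~(S ^ U) = ~1 = 0
U -> S = 0 -> 1 = 1
P ^ U = 0 ^ 0 = 0
(U -> S) ^ (P ^ U) = 1 ^ 0 = 1
~((U -> S) ^ (P ^ U)) = ~1 = 0
~(S ^ U) ^ ~((U -> S) ^ (P ^ U)) = 0 ^ 0 = 0
S <-> (~(S ^ U) ^ ~((U -> S) ^ (P ^ U))) = 1 <-> 0 = 0
U ^ Q = 0 ^ 1 = 1
(U ^ Q) -> S = 1 -> 1 = 1
(S <-> (~(S ^ U) ^ ~((U -> S) ^ (P ^ U)))) ^ ((U ^ Q) -> S) = 0 ^ 1 = 1
~((S <-> (~(S ^ U) ^ ~((U -> S) ^ (P ^ U)))) ^ ((U ^ Q) -> S)) = ~1 = 0
(~(R ^ U) <-> (U <-> Q)) ^ ~((S <-> (~(S ^ U) ^ ~((U -> S) ^ (P ^ U)))) ^ ((U ^ Q) -> S)) = 1 ^ 0 = 1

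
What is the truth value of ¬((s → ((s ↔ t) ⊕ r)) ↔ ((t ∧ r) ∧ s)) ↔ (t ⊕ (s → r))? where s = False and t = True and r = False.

False

s ↔ t = False ↔ True = False
(s ↔ t) ⊕ r = False ⊕ False = False
s → ((s ↔ t) ⊕ r) = False → False = True
t ∧ r = True ∧ False = False
(t ∧ r) ∧ s = False ∧ False = False
(s → ((s ↔ t) ⊕ r)) ↔ ((t ∧ r) ∧ s) = True ↔ False = False
¬((s → ((s ↔ t) ⊕ r)) ↔ ((t ∧ r) ∧ s)) = ¬False = True
s → r = False → False = True
t ⊕ (s → r) = True ⊕ True = False
¬((s → ((s ↔ t) ⊕ r)) ↔ ((t ∧ r) ∧ s)) ↔ (t ⊕ (s → r)) = True ↔ False = False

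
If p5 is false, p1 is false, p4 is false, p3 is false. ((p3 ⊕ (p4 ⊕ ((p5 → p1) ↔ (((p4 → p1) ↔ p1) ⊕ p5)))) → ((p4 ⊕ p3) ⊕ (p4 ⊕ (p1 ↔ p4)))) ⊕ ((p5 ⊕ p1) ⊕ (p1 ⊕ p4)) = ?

True

Substituting p5=False, p1=False, p4=False, p3=False:
p5 → p1 = False → False = True
p4 → p1 = False → False = True
(p4 → p1) ↔ p1 = True ↔ False = False
((p4 → p1) ↔ p1) ⊕ p5 = False ⊕ False = False
(p5 → p1) ↔ (((p4 → p1) ↔ p1) ⊕ p5) = True ↔ False = False
p4 ⊕ ((p5 → p1) ↔ (((p4 → p1) ↔ p1) ⊕ p5)) = False ⊕ False = False
p3 ⊕ (p4 ⊕ ((p5 → p1) ↔ (((p4 → p1) ↔ p1) ⊕ p5))) = False ⊕ False = False
p4 ⊕ p3 = False ⊕ False = False
p1 ↔ p4 = False ↔ False = True
p4 ⊕ (p1 ↔ p4) = False ⊕ True = True
(p4 ⊕ p3) ⊕ (p4 ⊕ (p1 ↔ p4)) = False ⊕ True = True
(p3 ⊕ (p4 ⊕ ((p5 → p1) ↔ (((p4 → p1) ↔ p1) ⊕ p5)))) → ((p4 ⊕ p3) ⊕ (p4 ⊕ (p1 ↔ p4))) = False → True = True
p5 ⊕ p1 = False ⊕ False = False
p1 ⊕ p4 = False ⊕ False = False
(p5 ⊕ p1) ⊕ (p1 ⊕ p4) = False ⊕ False = False
((p3 ⊕ (p4 ⊕ ((p5 → p1) ↔ (((p4 → p1) ↔ p1) ⊕ p5)))) → ((p4 ⊕ p3) ⊕ (p4 ⊕ (p1 ↔ p4)))) ⊕ ((p5 ⊕ p1) ⊕ (p1 ⊕ p4)) = True ⊕ False = True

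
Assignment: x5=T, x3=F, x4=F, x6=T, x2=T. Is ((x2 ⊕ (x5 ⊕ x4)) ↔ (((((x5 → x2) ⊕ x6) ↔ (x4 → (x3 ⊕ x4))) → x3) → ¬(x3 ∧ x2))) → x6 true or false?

T

x5 ⊕ x4 = T ⊕ F = T
x2 ⊕ (x5 ⊕ x4) = T ⊕ T = F
x5 → x2 = T → T = T
(x5 → x2) ⊕ x6 = T ⊕ T = F
x3 ⊕ x4 = F ⊕ F = F
x4 → (x3 ⊕ x4) = F → F = T
((x5 → x2) ⊕ x6) ↔ (x4 → (x3 ⊕ x4)) = F ↔ T = F
(((x5 → x2) ⊕ x6) ↔ (x4 → (x3 ⊕ x4))) → x3 = F → F = T
x3 ∧ x2 = F ∧ T = F
¬(x3 ∧ x2) = ¬F = T
((((x5 → x2) ⊕ x6) ↔ (x4 → (x3 ⊕ x4))) → x3) → ¬(x3 ∧ x2) = T → T = T
(x2 ⊕ (x5 ⊕ x4)) ↔ (((((x5 → x2) ⊕ x6) ↔ (x4 → (x3 ⊕ x4))) → x3) → ¬(x3 ∧ x2)) = F ↔ T = F
((x2 ⊕ (x5 ⊕ x4)) ↔ (((((x5 → x2) ⊕ x6) ↔ (x4 → (x3 ⊕ x4))) → x3) → ¬(x3 ∧ x2))) → x6 = F → T = T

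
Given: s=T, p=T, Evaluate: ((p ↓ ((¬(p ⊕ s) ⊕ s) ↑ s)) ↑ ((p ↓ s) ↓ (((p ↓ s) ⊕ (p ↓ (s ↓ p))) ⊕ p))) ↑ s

F

Substituting s=T, p=T:
p ⊕ s = T ⊕ T = F
¬(p ⊕ s) = ¬F = T
¬(p ⊕ s) ⊕ s = T ⊕ T = F
(¬(p ⊕ s) ⊕ s) ↑ s = F ↑ T = T
p ↓ ((¬(p ⊕ s) ⊕ s) ↑ s) = T ↓ T = F
p ↓ s = T ↓ T = F
p ↓ s = T ↓ T = F
s ↓ p = T ↓ T = F
p ↓ (s ↓ p) = T ↓ F = F
(p ↓ s) ⊕ (p ↓ (s ↓ p)) = F ⊕ F = F
((p ↓ s) ⊕ (p ↓ (s ↓ p))) ⊕ p = F ⊕ T = T
(p ↓ s) ↓ (((p ↓ s) ⊕ (p ↓ (s ↓ p))) ⊕ p) = F ↓ T = F
(p ↓ ((¬(p ⊕ s) ⊕ s) ↑ s)) ↑ ((p ↓ s) ↓ (((p ↓ s) ⊕ (p ↓ (s ↓ p))) ⊕ p)) = F ↑ F = T
((p ↓ ((¬(p ⊕ s) ⊕ s) ↑ s)) ↑ ((p ↓ s) ↓ (((p ↓ s) ⊕ (p ↓ (s ↓ p))) ⊕ p))) ↑ s = T ↑ T = F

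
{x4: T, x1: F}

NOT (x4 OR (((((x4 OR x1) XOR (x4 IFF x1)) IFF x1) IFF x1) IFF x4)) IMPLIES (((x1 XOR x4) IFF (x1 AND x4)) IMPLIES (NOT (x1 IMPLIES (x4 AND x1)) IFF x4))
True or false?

T

x4 OR x1 = T OR F = T
x4 IFF x1 = T IFF F = F
(x4 OR x1) XOR (x4 IFF x1) = T XOR F = T
((x4 OR x1) XOR (x4 IFF x1)) IFF x1 = T IFF F = F
(((x4 OR x1) XOR (x4 IFF x1)) IFF x1) IFF x1 = F IFF F = T
((((x4 OR x1) XOR (x4 IFF x1)) IFF x1) IFF x1) IFF x4 = T IFF T = T
x4 OR (((((x4 OR x1) XOR (x4 IFF x1)) IFF x1) IFF x1) IFF x4) = T OR T = T
NOT (x4 OR (((((x4 OR x1) XOR (x4 IFF x1)) IFF x1) IFF x1) IFF x4)) = NOT T = F
x1 XOR x4 = F XOR T = T
x1 AND x4 = F AND T = F
(x1 XOR x4) IFF (x1 AND x4) = T IFF F = F
x4 AND x1 = T AND F = F
x1 IMPLIES (x4 AND x1) = F IMPLIES F = T
NOT (x1 IMPLIES (x4 AND x1)) = NOT T = F
NOT (x1 IMPLIES (x4 AND x1)) IFF x4 = F IFF T = F
((x1 XOR x4) IFF (x1 AND x4)) IMPLIES (NOT (x1 IMPLIES (x4 AND x1)) IFF x4) = F IMPLIES F = T
NOT (x4 OR (((((x4 OR x1) XOR (x4 IFF x1)) IFF x1) IFF x1) IFF x4)) IMPLIES (((x1 XOR x4) IFF (x1 AND x4)) IMPLIES (NOT (x1 IMPLIES (x4 AND x1)) IFF x4)) = F IMPLIES T = T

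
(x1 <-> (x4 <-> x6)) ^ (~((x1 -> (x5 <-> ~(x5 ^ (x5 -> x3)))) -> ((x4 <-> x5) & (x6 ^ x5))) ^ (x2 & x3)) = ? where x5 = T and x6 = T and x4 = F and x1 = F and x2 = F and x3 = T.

Substituting x5=T, x6=T, x4=F, x1=F, x2=F, x3=T:
x4 <-> x6 = F <-> T = F
x1 <-> (x4 <-> x6) = F <-> F = T
x5 -> x3 = T -> T = T
x5 ^ (x5 -> x3) = T ^ T = F
~(x5 ^ (x5 -> x3)) = ~F = T
x5 <-> ~(x5 ^ (x5 -> x3)) = T <-> T = T
x1 -> (x5 <-> ~(x5 ^ (x5 -> x3))) = F -> T = T
x4 <-> x5 = F <-> T = F
x6 ^ x5 = T ^ T = F
(x4 <-> x5) & (x6 ^ x5) = F & F = F
(x1 -> (x5 <-> ~(x5 ^ (x5 -> x3)))) -> ((x4 <-> x5) & (x6 ^ x5)) = T -> F = F
~((x1 -> (x5 <-> ~(x5 ^ (x5 -> x3)))) -> ((x4 <-> x5) & (x6 ^ x5))) = ~F = T
x2 & x3 = F & T = F
~((x1 -> (x5 <-> ~(x5 ^ (x5 -> x3)))) -> ((x4 <-> x5) & (x6 ^ x5))) ^ (x2 & x3) = T ^ F = T
(x1 <-> (x4 <-> x6)) ^ (~((x1 -> (x5 <-> ~(x5 ^ (x5 -> x3)))) -> ((x4 <-> x5) & (x6 ^ x5))) ^ (x2 & x3)) = T ^ T = F

F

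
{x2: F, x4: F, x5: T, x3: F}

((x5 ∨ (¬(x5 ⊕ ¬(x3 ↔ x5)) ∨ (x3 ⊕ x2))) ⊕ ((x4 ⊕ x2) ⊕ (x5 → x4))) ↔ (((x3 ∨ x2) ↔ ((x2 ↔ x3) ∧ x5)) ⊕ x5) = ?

Substituting x2=F, x4=F, x5=T, x3=F:
x3 ↔ x5 = F ↔ T = F
¬(x3 ↔ x5) = ¬F = T
x5 ⊕ ¬(x3 ↔ x5) = T ⊕ T = F
¬(x5 ⊕ ¬(x3 ↔ x5)) = ¬F = T
x3 ⊕ x2 = F ⊕ F = F
¬(x5 ⊕ ¬(x3 ↔ x5)) ∨ (x3 ⊕ x2) = T ∨ F = T
x5 ∨ (¬(x5 ⊕ ¬(x3 ↔ x5)) ∨ (x3 ⊕ x2)) = T ∨ T = T
x4 ⊕ x2 = F ⊕ F = F
x5 → x4 = T → F = F
(x4 ⊕ x2) ⊕ (x5 → x4) = F ⊕ F = F
(x5 ∨ (¬(x5 ⊕ ¬(x3 ↔ x5)) ∨ (x3 ⊕ x2))) ⊕ ((x4 ⊕ x2) ⊕ (x5 → x4)) = T ⊕ F = T
x3 ∨ x2 = F ∨ F = F
x2 ↔ x3 = F ↔ F = T
(x2 ↔ x3) ∧ x5 = T ∧ T = T
(x3 ∨ x2) ↔ ((x2 ↔ x3) ∧ x5) = F ↔ T = F
((x3 ∨ x2) ↔ ((x2 ↔ x3) ∧ x5)) ⊕ x5 = F ⊕ T = T
((x5 ∨ (¬(x5 ⊕ ¬(x3 ↔ x5)) ∨ (x3 ⊕ x2))) ⊕ ((x4 ⊕ x2) ⊕ (x5 → x4))) ↔ (((x3 ∨ x2) ↔ ((x2 ↔ x3) ∧ x5)) ⊕ x5) = T ↔ T = T

T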